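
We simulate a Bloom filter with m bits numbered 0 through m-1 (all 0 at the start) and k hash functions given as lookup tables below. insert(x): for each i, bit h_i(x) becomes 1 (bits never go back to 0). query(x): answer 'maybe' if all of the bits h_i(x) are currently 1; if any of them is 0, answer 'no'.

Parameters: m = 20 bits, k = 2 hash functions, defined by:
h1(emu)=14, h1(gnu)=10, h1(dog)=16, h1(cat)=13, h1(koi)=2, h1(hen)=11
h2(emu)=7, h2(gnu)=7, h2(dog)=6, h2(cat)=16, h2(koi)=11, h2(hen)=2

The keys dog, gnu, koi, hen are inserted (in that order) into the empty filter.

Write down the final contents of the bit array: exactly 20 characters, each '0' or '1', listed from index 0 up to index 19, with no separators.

Start: bits=00000000000000000000
After insert 'dog': sets bits 6 16 -> bits=00000010000000001000
After insert 'gnu': sets bits 7 10 -> bits=00000011001000001000
After insert 'koi': sets bits 2 11 -> bits=00100011001100001000
After insert 'hen': sets bits 2 11 -> bits=00100011001100001000

Answer: 00100011001100001000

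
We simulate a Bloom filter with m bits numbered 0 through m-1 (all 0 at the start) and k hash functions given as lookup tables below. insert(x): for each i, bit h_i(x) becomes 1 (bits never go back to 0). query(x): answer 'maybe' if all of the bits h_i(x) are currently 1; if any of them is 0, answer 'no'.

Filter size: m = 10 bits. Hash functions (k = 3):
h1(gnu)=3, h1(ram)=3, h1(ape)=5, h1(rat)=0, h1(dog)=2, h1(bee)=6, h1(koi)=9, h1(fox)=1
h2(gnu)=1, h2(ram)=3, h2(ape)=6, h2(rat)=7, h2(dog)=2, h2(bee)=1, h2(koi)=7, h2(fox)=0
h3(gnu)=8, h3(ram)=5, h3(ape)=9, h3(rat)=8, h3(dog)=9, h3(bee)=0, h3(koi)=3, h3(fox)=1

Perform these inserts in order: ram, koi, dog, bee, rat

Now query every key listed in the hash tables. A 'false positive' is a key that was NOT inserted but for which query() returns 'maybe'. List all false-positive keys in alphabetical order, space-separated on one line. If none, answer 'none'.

Start: bits=0000000000
After insert 'ram': sets bits 3 5 -> bits=0001010000
After insert 'koi': sets bits 3 7 9 -> bits=0001010101
After insert 'dog': sets bits 2 9 -> bits=0011010101
After insert 'bee': sets bits 0 1 6 -> bits=1111011101
After insert 'rat': sets bits 0 7 8 -> bits=1111011111
Not inserted: ape fox gnu — query each against bits=1111011111:
query ape: checks bit5=1, bit6=1, bit9=1 (all 1) -> maybe => FALSE POSITIVE
query fox: checks bit0=1, bit1=1 (all 1) -> maybe => FALSE POSITIVE
query gnu: checks bit1=1, bit3=1, bit8=1 (all 1) -> maybe => FALSE POSITIVE
False positives (alphabetical): ape fox gnu

Answer: ape fox gnu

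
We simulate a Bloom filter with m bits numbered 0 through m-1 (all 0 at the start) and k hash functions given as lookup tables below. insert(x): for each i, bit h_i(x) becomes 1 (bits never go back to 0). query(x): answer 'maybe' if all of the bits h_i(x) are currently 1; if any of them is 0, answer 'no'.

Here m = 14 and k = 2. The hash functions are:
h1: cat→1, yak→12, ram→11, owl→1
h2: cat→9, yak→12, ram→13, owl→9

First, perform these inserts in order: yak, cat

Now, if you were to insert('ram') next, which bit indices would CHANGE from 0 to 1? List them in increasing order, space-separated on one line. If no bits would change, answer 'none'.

Start: bits=00000000000000
After insert 'yak': sets bits 12 -> bits=00000000000010
After insert 'cat': sets bits 1 9 -> bits=01000000010010
insert 'ram' would touch bits 11 13; currently bit11=0, bit13=0
Bits that are 0 among those (would change 0->1): 11 13

Answer: 11 13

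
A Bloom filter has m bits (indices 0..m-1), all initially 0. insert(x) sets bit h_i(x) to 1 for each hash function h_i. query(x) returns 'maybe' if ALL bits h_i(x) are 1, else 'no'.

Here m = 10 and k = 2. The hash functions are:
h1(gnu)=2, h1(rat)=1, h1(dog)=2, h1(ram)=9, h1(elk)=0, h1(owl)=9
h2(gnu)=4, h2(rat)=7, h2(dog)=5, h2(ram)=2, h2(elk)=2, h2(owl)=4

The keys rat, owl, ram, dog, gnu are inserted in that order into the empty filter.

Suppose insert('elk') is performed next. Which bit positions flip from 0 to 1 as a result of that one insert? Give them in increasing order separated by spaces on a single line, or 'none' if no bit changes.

Start: bits=0000000000
After insert 'rat': sets bits 1 7 -> bits=0100000100
After insert 'owl': sets bits 4 9 -> bits=0100100101
After insert 'ram': sets bits 2 9 -> bits=0110100101
After insert 'dog': sets bits 2 5 -> bits=0110110101
After insert 'gnu': sets bits 2 4 -> bits=0110110101
insert 'elk' would touch bits 0 2; currently bit0=0, bit2=1
Bits that are 0 among those (would change 0->1): 0

Answer: 0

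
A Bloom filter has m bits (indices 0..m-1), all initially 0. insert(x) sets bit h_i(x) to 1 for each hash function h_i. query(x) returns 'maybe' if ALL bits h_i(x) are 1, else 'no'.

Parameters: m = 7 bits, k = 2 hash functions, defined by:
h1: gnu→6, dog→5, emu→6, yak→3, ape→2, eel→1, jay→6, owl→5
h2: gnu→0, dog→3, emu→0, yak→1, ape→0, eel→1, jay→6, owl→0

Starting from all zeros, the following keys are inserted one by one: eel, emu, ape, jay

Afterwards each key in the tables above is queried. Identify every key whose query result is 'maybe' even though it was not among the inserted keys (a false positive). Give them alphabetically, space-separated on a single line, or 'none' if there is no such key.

Start: bits=0000000
After insert 'eel': sets bits 1 -> bits=0100000
After insert 'emu': sets bits 0 6 -> bits=1100001
After insert 'ape': sets bits 0 2 -> bits=1110001
After insert 'jay': sets bits 6 -> bits=1110001
Not inserted: dog gnu owl yak — query each against bits=1110001:
query dog: checks bit3=0, bit5=0 (has a 0) -> no => not a false positive
query gnu: checks bit0=1, bit6=1 (all 1) -> maybe => FALSE POSITIVE
query owl: checks bit0=1, bit5=0 (has a 0) -> no => not a false positive
query yak: checks bit1=1, bit3=0 (has a 0) -> no => not a false positive
False positives (alphabetical): gnu

Answer: gnu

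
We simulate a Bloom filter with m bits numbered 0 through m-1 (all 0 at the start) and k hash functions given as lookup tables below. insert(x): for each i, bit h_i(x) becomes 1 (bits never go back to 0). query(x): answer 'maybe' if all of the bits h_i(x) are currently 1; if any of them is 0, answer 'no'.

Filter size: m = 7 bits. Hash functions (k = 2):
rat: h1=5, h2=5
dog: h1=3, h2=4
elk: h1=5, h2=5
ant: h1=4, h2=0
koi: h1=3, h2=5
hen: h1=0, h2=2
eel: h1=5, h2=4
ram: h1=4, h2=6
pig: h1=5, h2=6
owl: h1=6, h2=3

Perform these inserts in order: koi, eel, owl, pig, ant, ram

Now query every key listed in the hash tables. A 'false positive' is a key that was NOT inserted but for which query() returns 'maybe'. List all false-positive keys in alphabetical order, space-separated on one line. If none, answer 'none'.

Start: bits=0000000
After insert 'koi': sets bits 3 5 -> bits=0001010
After insert 'eel': sets bits 4 5 -> bits=0001110
After insert 'owl': sets bits 3 6 -> bits=0001111
After insert 'pig': sets bits 5 6 -> bits=0001111
After insert 'ant': sets bits 0 4 -> bits=1001111
After insert 'ram': sets bits 4 6 -> bits=1001111
Not inserted: dog elk hen rat — query each against bits=1001111:
query dog: checks bit3=1, bit4=1 (all 1) -> maybe => FALSE POSITIVE
query elk: checks bit5=1 (all 1) -> maybe => FALSE POSITIVE
query hen: checks bit0=1, bit2=0 (has a 0) -> no => not a false positive
query rat: checks bit5=1 (all 1) -> maybe => FALSE POSITIVE
False positives (alphabetical): dog elk rat

Answer: dog elk rat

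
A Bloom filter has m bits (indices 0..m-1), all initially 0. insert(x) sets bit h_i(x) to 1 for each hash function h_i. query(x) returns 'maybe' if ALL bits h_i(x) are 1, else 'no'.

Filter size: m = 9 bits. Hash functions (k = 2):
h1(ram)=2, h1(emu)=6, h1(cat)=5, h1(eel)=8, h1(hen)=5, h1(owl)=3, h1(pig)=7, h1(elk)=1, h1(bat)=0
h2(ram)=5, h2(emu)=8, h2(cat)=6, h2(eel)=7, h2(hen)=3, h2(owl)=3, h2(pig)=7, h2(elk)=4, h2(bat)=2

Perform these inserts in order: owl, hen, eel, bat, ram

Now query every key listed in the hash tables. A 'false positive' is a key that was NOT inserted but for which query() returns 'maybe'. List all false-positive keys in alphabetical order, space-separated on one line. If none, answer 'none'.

Start: bits=000000000
After insert 'owl': sets bits 3 -> bits=000100000
After insert 'hen': sets bits 3 5 -> bits=000101000
After insert 'eel': sets bits 7 8 -> bits=000101011
After insert 'bat': sets bits 0 2 -> bits=101101011
After insert 'ram': sets bits 2 5 -> bits=101101011
Not inserted: cat elk emu pig — query each against bits=101101011:
query cat: checks bit5=1, bit6=0 (has a 0) -> no => not a false positive
query elk: checks bit1=0, bit4=0 (has a 0) -> no => not a false positive
query emu: checks bit6=0, bit8=1 (has a 0) -> no => not a false positive
query pig: checks bit7=1 (all 1) -> maybe => FALSE POSITIVE
False positives (alphabetical): pig

Answer: pig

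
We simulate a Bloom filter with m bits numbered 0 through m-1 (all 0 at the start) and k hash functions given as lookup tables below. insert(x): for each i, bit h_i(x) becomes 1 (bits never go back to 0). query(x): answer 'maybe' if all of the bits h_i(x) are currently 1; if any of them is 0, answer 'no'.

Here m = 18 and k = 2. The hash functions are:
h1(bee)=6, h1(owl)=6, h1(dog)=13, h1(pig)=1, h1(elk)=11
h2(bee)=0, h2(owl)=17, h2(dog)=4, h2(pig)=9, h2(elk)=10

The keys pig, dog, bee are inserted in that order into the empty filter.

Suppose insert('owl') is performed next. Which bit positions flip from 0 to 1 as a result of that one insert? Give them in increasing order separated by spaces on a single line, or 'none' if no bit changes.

Answer: 17

Derivation:
Start: bits=000000000000000000
After insert 'pig': sets bits 1 9 -> bits=010000000100000000
After insert 'dog': sets bits 4 13 -> bits=010010000100010000
After insert 'bee': sets bits 0 6 -> bits=110010100100010000
insert 'owl' would touch bits 6 17; currently bit6=1, bit17=0
Bits that are 0 among those (would change 0->1): 17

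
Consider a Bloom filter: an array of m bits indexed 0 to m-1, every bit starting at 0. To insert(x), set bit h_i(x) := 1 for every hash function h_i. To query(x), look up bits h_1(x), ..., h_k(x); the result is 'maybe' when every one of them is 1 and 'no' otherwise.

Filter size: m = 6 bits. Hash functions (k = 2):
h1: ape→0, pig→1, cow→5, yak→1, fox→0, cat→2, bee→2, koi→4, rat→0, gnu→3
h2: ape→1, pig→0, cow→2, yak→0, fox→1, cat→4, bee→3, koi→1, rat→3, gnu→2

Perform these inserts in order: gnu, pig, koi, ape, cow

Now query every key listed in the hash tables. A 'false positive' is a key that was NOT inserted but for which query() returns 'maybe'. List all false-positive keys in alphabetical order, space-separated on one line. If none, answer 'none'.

Start: bits=000000
After insert 'gnu': sets bits 2 3 -> bits=001100
After insert 'pig': sets bits 0 1 -> bits=111100
After insert 'koi': sets bits 1 4 -> bits=111110
After insert 'ape': sets bits 0 1 -> bits=111110
After insert 'cow': sets bits 2 5 -> bits=111111
Not inserted: bee cat fox rat yak — query each against bits=111111:
query bee: checks bit2=1, bit3=1 (all 1) -> maybe => FALSE POSITIVE
query cat: checks bit2=1, bit4=1 (all 1) -> maybe => FALSE POSITIVE
query fox: checks bit0=1, bit1=1 (all 1) -> maybe => FALSE POSITIVE
query rat: checks bit0=1, bit3=1 (all 1) -> maybe => FALSE POSITIVE
query yak: checks bit0=1, bit1=1 (all 1) -> maybe => FALSE POSITIVE
False positives (alphabetical): bee cat fox rat yak

Answer: bee cat fox rat yak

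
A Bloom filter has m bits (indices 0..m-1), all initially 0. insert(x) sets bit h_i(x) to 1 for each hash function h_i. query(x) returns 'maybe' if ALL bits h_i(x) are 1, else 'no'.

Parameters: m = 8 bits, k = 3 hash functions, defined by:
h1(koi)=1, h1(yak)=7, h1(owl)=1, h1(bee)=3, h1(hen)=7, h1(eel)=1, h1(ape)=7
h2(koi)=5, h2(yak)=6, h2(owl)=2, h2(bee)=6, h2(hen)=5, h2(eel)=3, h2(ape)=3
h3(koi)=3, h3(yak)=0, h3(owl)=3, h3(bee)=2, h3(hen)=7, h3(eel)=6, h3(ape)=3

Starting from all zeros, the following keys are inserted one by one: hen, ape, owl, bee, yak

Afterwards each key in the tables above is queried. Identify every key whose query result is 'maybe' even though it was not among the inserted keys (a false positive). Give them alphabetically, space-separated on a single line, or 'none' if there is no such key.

Answer: eel koi

Derivation:
Start: bits=00000000
After insert 'hen': sets bits 5 7 -> bits=00000101
After insert 'ape': sets bits 3 7 -> bits=00010101
After insert 'owl': sets bits 1 2 3 -> bits=01110101
After insert 'bee': sets bits 2 3 6 -> bits=01110111
After insert 'yak': sets bits 0 6 7 -> bits=11110111
Not inserted: eel koi — query each against bits=11110111:
query eel: checks bit1=1, bit3=1, bit6=1 (all 1) -> maybe => FALSE POSITIVE
query koi: checks bit1=1, bit3=1, bit5=1 (all 1) -> maybe => FALSE POSITIVE
False positives (alphabetical): eel koi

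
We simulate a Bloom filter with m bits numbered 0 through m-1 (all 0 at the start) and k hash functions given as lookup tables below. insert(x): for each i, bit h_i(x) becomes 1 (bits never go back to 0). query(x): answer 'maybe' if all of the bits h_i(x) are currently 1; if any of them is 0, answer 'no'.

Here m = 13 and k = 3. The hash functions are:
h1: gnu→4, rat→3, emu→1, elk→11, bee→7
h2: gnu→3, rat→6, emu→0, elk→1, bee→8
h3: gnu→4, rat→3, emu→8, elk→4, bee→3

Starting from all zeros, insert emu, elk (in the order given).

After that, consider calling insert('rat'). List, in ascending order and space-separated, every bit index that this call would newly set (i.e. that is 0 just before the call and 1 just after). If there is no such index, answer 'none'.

Start: bits=0000000000000
After insert 'emu': sets bits 0 1 8 -> bits=1100000010000
After insert 'elk': sets bits 1 4 11 -> bits=1100100010010
insert 'rat' would touch bits 3 6; currently bit3=0, bit6=0
Bits that are 0 among those (would change 0->1): 3 6

Answer: 3 6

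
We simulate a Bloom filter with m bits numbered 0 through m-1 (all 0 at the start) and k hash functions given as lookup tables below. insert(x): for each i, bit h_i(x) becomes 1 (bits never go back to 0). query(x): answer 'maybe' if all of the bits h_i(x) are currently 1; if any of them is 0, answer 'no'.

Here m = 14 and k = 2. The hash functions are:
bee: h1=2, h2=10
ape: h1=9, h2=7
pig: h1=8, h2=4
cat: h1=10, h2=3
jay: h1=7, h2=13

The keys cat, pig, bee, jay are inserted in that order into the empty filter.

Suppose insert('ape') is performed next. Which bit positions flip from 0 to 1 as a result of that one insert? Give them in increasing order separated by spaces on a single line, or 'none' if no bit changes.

Start: bits=00000000000000
After insert 'cat': sets bits 3 10 -> bits=00010000001000
After insert 'pig': sets bits 4 8 -> bits=00011000101000
After insert 'bee': sets bits 2 10 -> bits=00111000101000
After insert 'jay': sets bits 7 13 -> bits=00111001101001
insert 'ape' would touch bits 7 9; currently bit7=1, bit9=0
Bits that are 0 among those (would change 0->1): 9

Answer: 9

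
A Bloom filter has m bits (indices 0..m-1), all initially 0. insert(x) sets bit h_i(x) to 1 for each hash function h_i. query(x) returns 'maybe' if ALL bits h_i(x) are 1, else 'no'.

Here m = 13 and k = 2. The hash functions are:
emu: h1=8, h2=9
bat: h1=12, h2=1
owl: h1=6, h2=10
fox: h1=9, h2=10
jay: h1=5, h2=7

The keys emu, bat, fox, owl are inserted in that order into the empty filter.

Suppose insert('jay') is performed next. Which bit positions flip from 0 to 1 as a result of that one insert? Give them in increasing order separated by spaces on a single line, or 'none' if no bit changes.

Start: bits=0000000000000
After insert 'emu': sets bits 8 9 -> bits=0000000011000
After insert 'bat': sets bits 1 12 -> bits=0100000011001
After insert 'fox': sets bits 9 10 -> bits=0100000011101
After insert 'owl': sets bits 6 10 -> bits=0100001011101
insert 'jay' would touch bits 5 7; currently bit5=0, bit7=0
Bits that are 0 among those (would change 0->1): 5 7

Answer: 5 7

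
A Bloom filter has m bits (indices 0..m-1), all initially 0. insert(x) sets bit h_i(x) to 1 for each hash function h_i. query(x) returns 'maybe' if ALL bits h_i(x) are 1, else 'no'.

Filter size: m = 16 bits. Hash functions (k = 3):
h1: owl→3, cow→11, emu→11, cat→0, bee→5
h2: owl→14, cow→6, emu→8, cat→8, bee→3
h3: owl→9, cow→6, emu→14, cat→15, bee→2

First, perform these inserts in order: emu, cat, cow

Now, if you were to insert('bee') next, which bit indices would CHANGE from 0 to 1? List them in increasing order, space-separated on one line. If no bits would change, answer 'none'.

Start: bits=0000000000000000
After insert 'emu': sets bits 8 11 14 -> bits=0000000010010010
After insert 'cat': sets bits 0 8 15 -> bits=1000000010010011
After insert 'cow': sets bits 6 11 -> bits=1000001010010011
insert 'bee' would touch bits 2 3 5; currently bit2=0, bit3=0, bit5=0
Bits that are 0 among those (would change 0->1): 2 3 5

Answer: 2 3 5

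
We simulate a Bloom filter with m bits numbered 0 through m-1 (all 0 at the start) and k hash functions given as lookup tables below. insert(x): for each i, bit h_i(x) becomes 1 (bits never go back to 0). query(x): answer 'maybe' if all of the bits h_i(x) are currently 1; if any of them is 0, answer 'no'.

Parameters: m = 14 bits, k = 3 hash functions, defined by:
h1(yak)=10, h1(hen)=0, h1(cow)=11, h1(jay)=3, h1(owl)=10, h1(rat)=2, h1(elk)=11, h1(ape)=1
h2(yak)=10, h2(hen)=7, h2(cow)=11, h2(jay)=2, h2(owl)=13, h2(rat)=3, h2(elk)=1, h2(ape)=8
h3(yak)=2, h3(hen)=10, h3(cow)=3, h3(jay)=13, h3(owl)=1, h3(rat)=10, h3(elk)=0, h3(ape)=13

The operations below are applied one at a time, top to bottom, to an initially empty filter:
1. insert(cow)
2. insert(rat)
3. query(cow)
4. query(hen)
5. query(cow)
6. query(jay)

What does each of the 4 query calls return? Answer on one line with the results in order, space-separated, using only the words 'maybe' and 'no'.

Answer: maybe no maybe no

Derivation:
Start: bits=00000000000000
Op 1: insert cow -> sets bits 3 11 -> bits=00010000000100
Op 2: insert rat -> sets bits 2 3 10 -> bits=00110000001100
Op 3: query cow -> checks bit3=1, bit11=1 (all 1) -> maybe
Op 4: query hen -> checks bit0=0, bit7=0, bit10=1 (has a 0) -> no
Op 5: query cow -> checks bit3=1, bit11=1 (all 1) -> maybe
Op 6: query jay -> checks bit2=1, bit3=1, bit13=0 (has a 0) -> no
Query results in order: maybe no maybe no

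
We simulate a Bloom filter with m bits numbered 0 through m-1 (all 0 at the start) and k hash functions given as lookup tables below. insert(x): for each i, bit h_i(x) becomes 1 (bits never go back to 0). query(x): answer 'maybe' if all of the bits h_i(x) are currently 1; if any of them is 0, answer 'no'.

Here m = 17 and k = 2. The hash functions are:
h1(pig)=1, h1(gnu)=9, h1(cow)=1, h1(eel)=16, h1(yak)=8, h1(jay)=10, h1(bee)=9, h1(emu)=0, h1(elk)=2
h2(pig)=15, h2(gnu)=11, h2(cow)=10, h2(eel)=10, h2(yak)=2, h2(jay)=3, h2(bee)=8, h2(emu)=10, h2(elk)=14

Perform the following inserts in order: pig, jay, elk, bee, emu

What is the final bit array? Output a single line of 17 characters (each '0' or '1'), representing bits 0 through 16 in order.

Start: bits=00000000000000000
After insert 'pig': sets bits 1 15 -> bits=01000000000000010
After insert 'jay': sets bits 3 10 -> bits=01010000001000010
After insert 'elk': sets bits 2 14 -> bits=01110000001000110
After insert 'bee': sets bits 8 9 -> bits=01110000111000110
After insert 'emu': sets bits 0 10 -> bits=11110000111000110

Answer: 11110000111000110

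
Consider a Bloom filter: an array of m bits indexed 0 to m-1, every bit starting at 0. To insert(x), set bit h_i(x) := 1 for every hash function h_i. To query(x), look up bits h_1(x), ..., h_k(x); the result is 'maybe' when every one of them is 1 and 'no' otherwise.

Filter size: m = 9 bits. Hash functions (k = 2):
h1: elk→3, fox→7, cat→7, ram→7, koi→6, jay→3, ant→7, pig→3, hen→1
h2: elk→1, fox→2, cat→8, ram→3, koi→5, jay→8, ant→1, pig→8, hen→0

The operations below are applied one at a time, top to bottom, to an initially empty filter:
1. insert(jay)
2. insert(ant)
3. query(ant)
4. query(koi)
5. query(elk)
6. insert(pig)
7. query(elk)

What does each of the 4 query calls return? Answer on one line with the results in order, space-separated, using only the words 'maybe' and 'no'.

Answer: maybe no maybe maybe

Derivation:
Start: bits=000000000
Op 1: insert jay -> sets bits 3 8 -> bits=000100001
Op 2: insert ant -> sets bits 1 7 -> bits=010100011
Op 3: query ant -> checks bit1=1, bit7=1 (all 1) -> maybe
Op 4: query koi -> checks bit5=0, bit6=0 (has a 0) -> no
Op 5: query elk -> checks bit1=1, bit3=1 (all 1) -> maybe
Op 6: insert pig -> sets bits 3 8 -> bits=010100011
Op 7: query elk -> checks bit1=1, bit3=1 (all 1) -> maybe
Query results in order: maybe no maybe maybe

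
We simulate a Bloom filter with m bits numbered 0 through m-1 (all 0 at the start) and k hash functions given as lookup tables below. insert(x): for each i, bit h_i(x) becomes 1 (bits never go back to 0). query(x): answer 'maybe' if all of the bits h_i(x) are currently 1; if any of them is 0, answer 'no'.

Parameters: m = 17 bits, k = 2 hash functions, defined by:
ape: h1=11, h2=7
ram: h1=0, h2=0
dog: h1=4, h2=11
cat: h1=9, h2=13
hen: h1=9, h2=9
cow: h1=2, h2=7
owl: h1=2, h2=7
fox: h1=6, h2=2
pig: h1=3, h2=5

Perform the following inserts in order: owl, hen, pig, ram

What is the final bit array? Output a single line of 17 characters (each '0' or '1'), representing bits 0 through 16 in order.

Answer: 10110101010000000

Derivation:
Start: bits=00000000000000000
After insert 'owl': sets bits 2 7 -> bits=00100001000000000
After insert 'hen': sets bits 9 -> bits=00100001010000000
After insert 'pig': sets bits 3 5 -> bits=00110101010000000
After insert 'ram': sets bits 0 -> bits=10110101010000000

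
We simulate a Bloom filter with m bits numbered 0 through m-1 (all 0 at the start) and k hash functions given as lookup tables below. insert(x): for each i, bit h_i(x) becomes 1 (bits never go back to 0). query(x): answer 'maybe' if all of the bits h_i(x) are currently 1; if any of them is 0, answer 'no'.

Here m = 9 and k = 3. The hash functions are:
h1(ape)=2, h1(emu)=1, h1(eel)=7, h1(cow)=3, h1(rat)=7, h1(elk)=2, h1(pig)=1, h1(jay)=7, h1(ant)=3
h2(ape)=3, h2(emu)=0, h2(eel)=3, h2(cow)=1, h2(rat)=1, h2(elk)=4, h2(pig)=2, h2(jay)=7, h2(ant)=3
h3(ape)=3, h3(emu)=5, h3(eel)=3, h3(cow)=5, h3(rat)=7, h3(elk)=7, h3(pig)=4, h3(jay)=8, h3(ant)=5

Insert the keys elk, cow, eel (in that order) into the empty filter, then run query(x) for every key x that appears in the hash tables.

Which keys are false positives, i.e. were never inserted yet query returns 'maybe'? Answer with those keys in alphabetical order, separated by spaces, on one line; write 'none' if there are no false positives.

Start: bits=000000000
After insert 'elk': sets bits 2 4 7 -> bits=001010010
After insert 'cow': sets bits 1 3 5 -> bits=011111010
After insert 'eel': sets bits 3 7 -> bits=011111010
Not inserted: ant ape emu jay pig rat — query each against bits=011111010:
query ant: checks bit3=1, bit5=1 (all 1) -> maybe => FALSE POSITIVE
query ape: checks bit2=1, bit3=1 (all 1) -> maybe => FALSE POSITIVE
query emu: checks bit0=0, bit1=1, bit5=1 (has a 0) -> no => not a false positive
query jay: checks bit7=1, bit8=0 (has a 0) -> no => not a false positive
query pig: checks bit1=1, bit2=1, bit4=1 (all 1) -> maybe => FALSE POSITIVE
query rat: checks bit1=1, bit7=1 (all 1) -> maybe => FALSE POSITIVE
False positives (alphabetical): ant ape pig rat

Answer: ant ape pig rat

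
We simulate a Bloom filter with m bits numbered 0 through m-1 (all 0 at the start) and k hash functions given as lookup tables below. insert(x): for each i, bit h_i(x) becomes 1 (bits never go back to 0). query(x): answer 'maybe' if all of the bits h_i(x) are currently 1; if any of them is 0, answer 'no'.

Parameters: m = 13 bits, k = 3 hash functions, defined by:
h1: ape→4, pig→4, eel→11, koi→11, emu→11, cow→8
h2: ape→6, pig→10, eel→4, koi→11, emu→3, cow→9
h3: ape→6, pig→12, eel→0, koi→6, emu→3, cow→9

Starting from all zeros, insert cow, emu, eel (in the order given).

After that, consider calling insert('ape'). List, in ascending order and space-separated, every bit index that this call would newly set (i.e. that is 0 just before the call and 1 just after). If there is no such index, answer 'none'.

Answer: 6

Derivation:
Start: bits=0000000000000
After insert 'cow': sets bits 8 9 -> bits=0000000011000
After insert 'emu': sets bits 3 11 -> bits=0001000011010
After insert 'eel': sets bits 0 4 11 -> bits=1001100011010
insert 'ape' would touch bits 4 6; currently bit4=1, bit6=0
Bits that are 0 among those (would change 0->1): 6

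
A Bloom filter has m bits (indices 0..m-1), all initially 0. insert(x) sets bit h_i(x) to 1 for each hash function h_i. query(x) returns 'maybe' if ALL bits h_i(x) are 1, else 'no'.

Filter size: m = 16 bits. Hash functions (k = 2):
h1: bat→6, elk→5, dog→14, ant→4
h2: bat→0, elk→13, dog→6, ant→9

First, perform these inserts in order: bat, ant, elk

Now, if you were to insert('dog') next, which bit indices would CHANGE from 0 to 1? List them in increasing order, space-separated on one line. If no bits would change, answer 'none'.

Start: bits=0000000000000000
After insert 'bat': sets bits 0 6 -> bits=1000001000000000
After insert 'ant': sets bits 4 9 -> bits=1000101001000000
After insert 'elk': sets bits 5 13 -> bits=1000111001000100
insert 'dog' would touch bits 6 14; currently bit6=1, bit14=0
Bits that are 0 among those (would change 0->1): 14

Answer: 14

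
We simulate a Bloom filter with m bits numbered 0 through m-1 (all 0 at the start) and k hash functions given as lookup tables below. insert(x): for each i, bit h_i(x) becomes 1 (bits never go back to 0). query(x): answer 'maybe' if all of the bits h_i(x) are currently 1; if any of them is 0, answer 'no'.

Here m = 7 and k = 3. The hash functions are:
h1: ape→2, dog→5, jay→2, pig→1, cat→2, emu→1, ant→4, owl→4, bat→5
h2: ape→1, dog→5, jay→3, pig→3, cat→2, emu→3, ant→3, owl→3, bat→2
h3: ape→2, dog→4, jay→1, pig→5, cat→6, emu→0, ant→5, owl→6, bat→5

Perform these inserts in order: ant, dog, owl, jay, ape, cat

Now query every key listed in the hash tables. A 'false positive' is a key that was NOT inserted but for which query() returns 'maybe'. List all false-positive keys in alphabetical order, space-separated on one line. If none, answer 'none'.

Start: bits=0000000
After insert 'ant': sets bits 3 4 5 -> bits=0001110
After insert 'dog': sets bits 4 5 -> bits=0001110
After insert 'owl': sets bits 3 4 6 -> bits=0001111
After insert 'jay': sets bits 1 2 3 -> bits=0111111
After insert 'ape': sets bits 1 2 -> bits=0111111
After insert 'cat': sets bits 2 6 -> bits=0111111
Not inserted: bat emu pig — query each against bits=0111111:
query bat: checks bit2=1, bit5=1 (all 1) -> maybe => FALSE POSITIVE
query emu: checks bit0=0, bit1=1, bit3=1 (has a 0) -> no => not a false positive
query pig: checks bit1=1, bit3=1, bit5=1 (all 1) -> maybe => FALSE POSITIVE
False positives (alphabetical): bat pig

Answer: bat pig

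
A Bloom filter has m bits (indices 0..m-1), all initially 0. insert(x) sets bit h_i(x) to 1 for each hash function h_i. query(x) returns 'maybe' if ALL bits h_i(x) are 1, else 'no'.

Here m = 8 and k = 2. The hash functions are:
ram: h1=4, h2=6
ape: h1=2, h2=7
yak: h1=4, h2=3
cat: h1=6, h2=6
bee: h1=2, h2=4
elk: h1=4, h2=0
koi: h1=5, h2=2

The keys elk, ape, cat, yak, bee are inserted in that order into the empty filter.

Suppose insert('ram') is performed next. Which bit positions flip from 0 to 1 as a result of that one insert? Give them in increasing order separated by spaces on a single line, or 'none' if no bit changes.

Start: bits=00000000
After insert 'elk': sets bits 0 4 -> bits=10001000
After insert 'ape': sets bits 2 7 -> bits=10101001
After insert 'cat': sets bits 6 -> bits=10101011
After insert 'yak': sets bits 3 4 -> bits=10111011
After insert 'bee': sets bits 2 4 -> bits=10111011
insert 'ram' would touch bits 4 6; currently bit4=1, bit6=1
Bits that are 0 among those (would change 0->1): none

Answer: none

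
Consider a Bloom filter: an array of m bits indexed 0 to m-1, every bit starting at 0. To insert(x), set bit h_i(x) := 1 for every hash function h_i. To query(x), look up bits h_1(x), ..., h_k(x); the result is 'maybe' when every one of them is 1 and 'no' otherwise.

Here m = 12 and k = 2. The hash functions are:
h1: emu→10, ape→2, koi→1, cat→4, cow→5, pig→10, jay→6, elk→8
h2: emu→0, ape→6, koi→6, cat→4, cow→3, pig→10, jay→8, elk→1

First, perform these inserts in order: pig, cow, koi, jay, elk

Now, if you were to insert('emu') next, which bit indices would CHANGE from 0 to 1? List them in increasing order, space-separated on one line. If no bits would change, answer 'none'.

Start: bits=000000000000
After insert 'pig': sets bits 10 -> bits=000000000010
After insert 'cow': sets bits 3 5 -> bits=000101000010
After insert 'koi': sets bits 1 6 -> bits=010101100010
After insert 'jay': sets bits 6 8 -> bits=010101101010
After insert 'elk': sets bits 1 8 -> bits=010101101010
insert 'emu' would touch bits 0 10; currently bit0=0, bit10=1
Bits that are 0 among those (would change 0->1): 0

Answer: 0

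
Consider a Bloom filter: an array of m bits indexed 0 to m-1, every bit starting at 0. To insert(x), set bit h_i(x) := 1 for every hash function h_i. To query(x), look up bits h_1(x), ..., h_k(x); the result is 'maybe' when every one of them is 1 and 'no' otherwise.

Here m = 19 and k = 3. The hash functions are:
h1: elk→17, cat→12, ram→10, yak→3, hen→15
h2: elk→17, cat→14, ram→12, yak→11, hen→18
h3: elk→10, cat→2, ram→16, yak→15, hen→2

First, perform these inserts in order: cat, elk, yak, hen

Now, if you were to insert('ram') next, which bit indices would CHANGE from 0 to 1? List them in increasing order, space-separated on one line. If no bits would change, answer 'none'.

Start: bits=0000000000000000000
After insert 'cat': sets bits 2 12 14 -> bits=0010000000001010000
After insert 'elk': sets bits 10 17 -> bits=0010000000101010010
After insert 'yak': sets bits 3 11 15 -> bits=0011000000111011010
After insert 'hen': sets bits 2 15 18 -> bits=0011000000111011011
insert 'ram' would touch bits 10 12 16; currently bit10=1, bit12=1, bit16=0
Bits that are 0 among those (would change 0->1): 16

Answer: 16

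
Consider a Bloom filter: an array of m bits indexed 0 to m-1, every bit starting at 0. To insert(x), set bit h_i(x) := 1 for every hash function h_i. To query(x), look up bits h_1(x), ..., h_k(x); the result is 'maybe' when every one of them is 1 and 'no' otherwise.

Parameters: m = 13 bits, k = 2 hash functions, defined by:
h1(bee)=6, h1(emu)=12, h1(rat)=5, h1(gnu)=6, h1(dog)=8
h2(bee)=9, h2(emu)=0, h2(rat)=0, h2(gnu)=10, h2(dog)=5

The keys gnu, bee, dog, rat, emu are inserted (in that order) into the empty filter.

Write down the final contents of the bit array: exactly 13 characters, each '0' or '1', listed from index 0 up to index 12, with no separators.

Start: bits=0000000000000
After insert 'gnu': sets bits 6 10 -> bits=0000001000100
After insert 'bee': sets bits 6 9 -> bits=0000001001100
After insert 'dog': sets bits 5 8 -> bits=0000011011100
After insert 'rat': sets bits 0 5 -> bits=1000011011100
After insert 'emu': sets bits 0 12 -> bits=1000011011101

Answer: 1000011011101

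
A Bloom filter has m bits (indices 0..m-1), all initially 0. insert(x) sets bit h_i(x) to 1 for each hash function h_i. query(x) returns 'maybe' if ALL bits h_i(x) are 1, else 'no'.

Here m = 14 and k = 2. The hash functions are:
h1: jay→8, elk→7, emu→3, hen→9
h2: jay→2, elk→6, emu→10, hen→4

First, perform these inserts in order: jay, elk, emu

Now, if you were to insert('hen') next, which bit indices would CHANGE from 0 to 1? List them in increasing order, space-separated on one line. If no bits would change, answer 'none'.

Answer: 4 9

Derivation:
Start: bits=00000000000000
After insert 'jay': sets bits 2 8 -> bits=00100000100000
After insert 'elk': sets bits 6 7 -> bits=00100011100000
After insert 'emu': sets bits 3 10 -> bits=00110011101000
insert 'hen' would touch bits 4 9; currently bit4=0, bit9=0
Bits that are 0 among those (would change 0->1): 4 9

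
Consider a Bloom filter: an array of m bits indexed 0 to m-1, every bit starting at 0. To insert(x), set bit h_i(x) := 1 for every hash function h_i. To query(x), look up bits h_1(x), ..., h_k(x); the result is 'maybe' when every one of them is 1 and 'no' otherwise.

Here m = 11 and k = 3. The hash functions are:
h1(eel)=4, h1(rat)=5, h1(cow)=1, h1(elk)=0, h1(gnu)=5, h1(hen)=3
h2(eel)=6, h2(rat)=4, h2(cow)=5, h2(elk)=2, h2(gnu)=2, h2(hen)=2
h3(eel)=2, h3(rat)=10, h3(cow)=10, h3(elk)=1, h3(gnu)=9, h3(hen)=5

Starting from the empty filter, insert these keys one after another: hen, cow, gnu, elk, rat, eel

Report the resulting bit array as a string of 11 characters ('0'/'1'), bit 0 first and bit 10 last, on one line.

Start: bits=00000000000
After insert 'hen': sets bits 2 3 5 -> bits=00110100000
After insert 'cow': sets bits 1 5 10 -> bits=01110100001
After insert 'gnu': sets bits 2 5 9 -> bits=01110100011
After insert 'elk': sets bits 0 1 2 -> bits=11110100011
After insert 'rat': sets bits 4 5 10 -> bits=11111100011
After insert 'eel': sets bits 2 4 6 -> bits=11111110011

Answer: 11111110011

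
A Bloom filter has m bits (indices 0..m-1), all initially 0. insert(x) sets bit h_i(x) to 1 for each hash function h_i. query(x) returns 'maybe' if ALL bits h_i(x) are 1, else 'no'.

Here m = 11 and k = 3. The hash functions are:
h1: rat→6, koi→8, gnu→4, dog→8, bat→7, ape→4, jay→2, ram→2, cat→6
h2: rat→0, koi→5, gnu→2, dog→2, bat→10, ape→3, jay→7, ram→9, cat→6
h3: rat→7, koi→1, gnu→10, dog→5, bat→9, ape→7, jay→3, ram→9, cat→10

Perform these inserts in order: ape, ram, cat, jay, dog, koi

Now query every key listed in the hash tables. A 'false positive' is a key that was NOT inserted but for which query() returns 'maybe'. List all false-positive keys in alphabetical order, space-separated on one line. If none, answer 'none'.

Start: bits=00000000000
After insert 'ape': sets bits 3 4 7 -> bits=00011001000
After insert 'ram': sets bits 2 9 -> bits=00111001010
After insert 'cat': sets bits 6 10 -> bits=00111011011
After insert 'jay': sets bits 2 3 7 -> bits=00111011011
After insert 'dog': sets bits 2 5 8 -> bits=00111111111
After insert 'koi': sets bits 1 5 8 -> bits=01111111111
Not inserted: bat gnu rat — query each against bits=01111111111:
query bat: checks bit7=1, bit9=1, bit10=1 (all 1) -> maybe => FALSE POSITIVE
query gnu: checks bit2=1, bit4=1, bit10=1 (all 1) -> maybe => FALSE POSITIVE
query rat: checks bit0=0, bit6=1, bit7=1 (has a 0) -> no => not a false positive
False positives (alphabetical): bat gnu

Answer: bat gnu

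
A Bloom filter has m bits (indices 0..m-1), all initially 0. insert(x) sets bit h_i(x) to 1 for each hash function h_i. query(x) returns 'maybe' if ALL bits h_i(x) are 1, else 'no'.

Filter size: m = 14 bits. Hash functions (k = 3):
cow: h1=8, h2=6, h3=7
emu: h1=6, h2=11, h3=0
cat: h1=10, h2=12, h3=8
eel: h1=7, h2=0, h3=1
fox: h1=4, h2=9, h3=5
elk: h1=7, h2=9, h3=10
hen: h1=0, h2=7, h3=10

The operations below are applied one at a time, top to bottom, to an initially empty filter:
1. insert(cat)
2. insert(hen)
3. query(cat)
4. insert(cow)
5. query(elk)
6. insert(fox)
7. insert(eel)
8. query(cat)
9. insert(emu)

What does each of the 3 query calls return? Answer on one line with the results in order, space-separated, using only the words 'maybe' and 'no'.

Answer: maybe no maybe

Derivation:
Start: bits=00000000000000
Op 1: insert cat -> sets bits 8 10 12 -> bits=00000000101010
Op 2: insert hen -> sets bits 0 7 10 -> bits=10000001101010
Op 3: query cat -> checks bit8=1, bit10=1, bit12=1 (all 1) -> maybe
Op 4: insert cow -> sets bits 6 7 8 -> bits=10000011101010
Op 5: query elk -> checks bit7=1, bit9=0, bit10=1 (has a 0) -> no
Op 6: insert fox -> sets bits 4 5 9 -> bits=10001111111010
Op 7: insert eel -> sets bits 0 1 7 -> bits=11001111111010
Op 8: query cat -> checks bit8=1, bit10=1, bit12=1 (all 1) -> maybe
Op 9: insert emu -> sets bits 0 6 11 -> bits=11001111111110
Query results in order: maybe no maybe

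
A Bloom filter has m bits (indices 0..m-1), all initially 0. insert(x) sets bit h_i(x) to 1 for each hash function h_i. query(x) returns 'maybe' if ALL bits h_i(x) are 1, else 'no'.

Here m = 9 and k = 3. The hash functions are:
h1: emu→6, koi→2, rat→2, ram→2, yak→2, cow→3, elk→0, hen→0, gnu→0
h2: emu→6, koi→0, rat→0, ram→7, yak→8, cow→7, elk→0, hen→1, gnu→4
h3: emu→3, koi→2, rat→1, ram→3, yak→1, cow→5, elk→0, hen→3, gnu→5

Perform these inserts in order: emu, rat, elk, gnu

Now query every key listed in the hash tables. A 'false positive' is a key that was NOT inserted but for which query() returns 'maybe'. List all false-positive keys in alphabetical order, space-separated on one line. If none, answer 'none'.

Start: bits=000000000
After insert 'emu': sets bits 3 6 -> bits=000100100
After insert 'rat': sets bits 0 1 2 -> bits=111100100
After insert 'elk': sets bits 0 -> bits=111100100
After insert 'gnu': sets bits 0 4 5 -> bits=111111100
Not inserted: cow hen koi ram yak — query each against bits=111111100:
query cow: checks bit3=1, bit5=1, bit7=0 (has a 0) -> no => not a false positive
query hen: checks bit0=1, bit1=1, bit3=1 (all 1) -> maybe => FALSE POSITIVE
query koi: checks bit0=1, bit2=1 (all 1) -> maybe => FALSE POSITIVE
query ram: checks bit2=1, bit3=1, bit7=0 (has a 0) -> no => not a false positive
query yak: checks bit1=1, bit2=1, bit8=0 (has a 0) -> no => not a false positive
False positives (alphabetical): hen koi

Answer: hen koi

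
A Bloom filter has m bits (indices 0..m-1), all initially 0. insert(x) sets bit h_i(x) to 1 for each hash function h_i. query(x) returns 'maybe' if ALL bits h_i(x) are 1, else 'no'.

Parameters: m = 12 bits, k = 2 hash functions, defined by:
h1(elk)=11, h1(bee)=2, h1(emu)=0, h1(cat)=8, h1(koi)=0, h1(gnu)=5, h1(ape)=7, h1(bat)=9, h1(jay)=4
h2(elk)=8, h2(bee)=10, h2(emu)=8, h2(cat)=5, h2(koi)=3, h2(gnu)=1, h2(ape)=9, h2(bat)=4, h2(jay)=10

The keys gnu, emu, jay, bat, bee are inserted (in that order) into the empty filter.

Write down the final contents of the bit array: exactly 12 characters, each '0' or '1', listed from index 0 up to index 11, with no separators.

Start: bits=000000000000
After insert 'gnu': sets bits 1 5 -> bits=010001000000
After insert 'emu': sets bits 0 8 -> bits=110001001000
After insert 'jay': sets bits 4 10 -> bits=110011001010
After insert 'bat': sets bits 4 9 -> bits=110011001110
After insert 'bee': sets bits 2 10 -> bits=111011001110

Answer: 111011001110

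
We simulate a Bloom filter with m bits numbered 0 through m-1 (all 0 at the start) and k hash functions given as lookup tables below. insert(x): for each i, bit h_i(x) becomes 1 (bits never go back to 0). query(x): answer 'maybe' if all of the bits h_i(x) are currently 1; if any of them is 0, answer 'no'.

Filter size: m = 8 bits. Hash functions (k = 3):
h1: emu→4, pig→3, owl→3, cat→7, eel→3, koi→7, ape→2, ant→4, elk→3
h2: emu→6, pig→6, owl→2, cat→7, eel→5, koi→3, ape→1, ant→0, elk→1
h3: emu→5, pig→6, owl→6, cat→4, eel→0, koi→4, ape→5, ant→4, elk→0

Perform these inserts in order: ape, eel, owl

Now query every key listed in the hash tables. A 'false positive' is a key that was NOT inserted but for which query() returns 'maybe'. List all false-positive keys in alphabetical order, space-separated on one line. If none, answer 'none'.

Answer: elk pig

Derivation:
Start: bits=00000000
After insert 'ape': sets bits 1 2 5 -> bits=01100100
After insert 'eel': sets bits 0 3 5 -> bits=11110100
After insert 'owl': sets bits 2 3 6 -> bits=11110110
Not inserted: ant cat elk emu koi pig — query each against bits=11110110:
query ant: checks bit0=1, bit4=0 (has a 0) -> no => not a false positive
query cat: checks bit4=0, bit7=0 (has a 0) -> no => not a false positive
query elk: checks bit0=1, bit1=1, bit3=1 (all 1) -> maybe => FALSE POSITIVE
query emu: checks bit4=0, bit5=1, bit6=1 (has a 0) -> no => not a false positive
query koi: checks bit3=1, bit4=0, bit7=0 (has a 0) -> no => not a false positive
query pig: checks bit3=1, bit6=1 (all 1) -> maybe => FALSE POSITIVE
False positives (alphabetical): elk pig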